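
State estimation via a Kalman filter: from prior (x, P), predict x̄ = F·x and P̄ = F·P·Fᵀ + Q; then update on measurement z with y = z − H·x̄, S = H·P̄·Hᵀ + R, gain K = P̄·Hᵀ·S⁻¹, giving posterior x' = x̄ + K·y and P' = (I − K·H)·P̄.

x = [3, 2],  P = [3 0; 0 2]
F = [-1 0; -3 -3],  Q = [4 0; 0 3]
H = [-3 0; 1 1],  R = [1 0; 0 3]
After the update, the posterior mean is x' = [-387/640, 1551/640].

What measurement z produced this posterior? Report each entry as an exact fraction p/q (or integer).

z = [2, 3]

x̄ = F·x = [-3, -15]
P̄ = F·P·Fᵀ + Q = [7 9; 9 48]
S = H·P̄·Hᵀ + R = [64 -48; -48 76]
K = P̄·Hᵀ·S⁻¹ = [-207/640 1/160; 171/640 147/160]
x' − x̄ = [1533/640, 11151/640] = K·y
y = (KᵀK)⁻¹·Kᵀ·(x' − x̄) = [-7, 21]
z = y + H·x̄ = [-7, 21] + [9, -18] = [2, 3]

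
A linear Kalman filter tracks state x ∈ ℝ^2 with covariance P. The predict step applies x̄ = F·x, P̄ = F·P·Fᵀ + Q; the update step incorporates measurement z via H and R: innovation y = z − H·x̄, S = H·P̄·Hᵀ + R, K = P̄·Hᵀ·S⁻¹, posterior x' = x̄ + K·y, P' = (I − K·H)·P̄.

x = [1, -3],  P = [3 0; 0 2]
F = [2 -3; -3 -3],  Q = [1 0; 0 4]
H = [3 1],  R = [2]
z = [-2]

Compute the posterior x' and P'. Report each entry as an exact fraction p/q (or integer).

x' = [-61/110, -29/330]
P' = [527/110 -1519/110; -1519/110 13769/330]

x̄ = F·x = [11, 6]
P̄ = F·P·Fᵀ + Q = [31 0; 0 49]
y = z − H·x̄ = [-41]
S = H·P̄·Hᵀ + R = [330]
K = P̄·Hᵀ·S⁻¹ = [31/110; 49/330]
x' = x̄ + K·y = [-61/110, -29/330]
P' = (I − K·H)·P̄ = [527/110 -1519/110; -1519/110 13769/330]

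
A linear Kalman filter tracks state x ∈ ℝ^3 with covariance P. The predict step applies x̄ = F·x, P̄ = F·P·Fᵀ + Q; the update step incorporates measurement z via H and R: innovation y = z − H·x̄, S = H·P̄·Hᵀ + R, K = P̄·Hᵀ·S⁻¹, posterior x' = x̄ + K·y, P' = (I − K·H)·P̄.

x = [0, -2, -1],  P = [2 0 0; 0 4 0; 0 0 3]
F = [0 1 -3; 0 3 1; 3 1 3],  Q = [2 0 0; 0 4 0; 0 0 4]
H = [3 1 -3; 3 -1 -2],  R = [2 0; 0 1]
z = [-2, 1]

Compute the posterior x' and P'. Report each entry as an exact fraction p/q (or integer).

x' = [-118694/127031, -259518/127031, -116388/127031]
P' = [889860/127031 550184/127031 1060022/127031; 550184/127031 424374/127031 650680/127031; 1060022/127031 650680/127031 1277860/127031]

x̄ = F·x = [1, -7, -5]
P̄ = F·P·Fᵀ + Q = [33 3 -23; 3 43 21; -23 21 53]
y = z − H·x̄ = [-13, -19]
S = H·P̄·Hᵀ + R = [1125 938; 938 895]
K = P̄·Hᵀ·S⁻¹ = [19849/127031 -648/127031; 61443/127031 -75182/127031; -1417/127031 -26334/127031]
x' = x̄ + K·y = [-118694/127031, -259518/127031, -116388/127031]
P' = (I − K·H)·P̄ = [889860/127031 550184/127031 1060022/127031; 550184/127031 424374/127031 650680/127031; 1060022/127031 650680/127031 1277860/127031]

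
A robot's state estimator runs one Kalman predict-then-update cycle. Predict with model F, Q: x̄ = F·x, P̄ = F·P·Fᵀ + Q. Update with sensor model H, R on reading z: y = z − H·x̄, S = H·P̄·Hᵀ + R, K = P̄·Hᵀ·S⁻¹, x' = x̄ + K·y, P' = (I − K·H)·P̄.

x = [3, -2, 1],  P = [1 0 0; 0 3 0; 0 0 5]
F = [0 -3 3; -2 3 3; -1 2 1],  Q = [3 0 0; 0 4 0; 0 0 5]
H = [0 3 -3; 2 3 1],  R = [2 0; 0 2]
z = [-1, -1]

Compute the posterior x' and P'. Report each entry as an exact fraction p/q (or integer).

x̄ = F·x = [9, -9, -6]
P̄ = F·P·Fᵀ + Q = [75 18 -3; 18 80 35; -3 35 23]
y = z − H·x̄ = [8, 14]
S = H·P̄·Hᵀ + R = [299 567; 567 1459]
K = P̄·Hᵀ·S⁻¹ = [-11025/57376 12189/57376; 5157/28688 4111/28688; -8325/57376 8033/57376]
x' = x̄ + K·y = [299415/28688, -79691/14344, -149197/28688]
P' = (I − K·H)·P̄ = [1273893/28688 -317409/14344 -631143/28688; -317409/14344 80081/7172 158443/14344; -631143/28688 158443/14344 319661/28688]

x' = [299415/28688, -79691/14344, -149197/28688]
P' = [1273893/28688 -317409/14344 -631143/28688; -317409/14344 80081/7172 158443/14344; -631143/28688 158443/14344 319661/28688]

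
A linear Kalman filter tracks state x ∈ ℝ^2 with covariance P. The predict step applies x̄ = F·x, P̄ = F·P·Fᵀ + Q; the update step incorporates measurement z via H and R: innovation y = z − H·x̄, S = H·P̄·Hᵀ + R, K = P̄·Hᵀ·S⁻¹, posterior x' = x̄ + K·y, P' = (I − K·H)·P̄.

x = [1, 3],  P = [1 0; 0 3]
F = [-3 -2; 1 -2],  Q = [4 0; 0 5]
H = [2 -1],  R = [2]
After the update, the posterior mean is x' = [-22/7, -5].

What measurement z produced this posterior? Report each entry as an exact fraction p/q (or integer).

z = [-1]

x̄ = F·x = [-9, -5]
P̄ = F·P·Fᵀ + Q = [25 9; 9 18]
S = H·P̄·Hᵀ + R = [84]
K = P̄·Hᵀ·S⁻¹ = [41/84; 0]
x' − x̄ = [41/7, 0] = K·y
y = (KᵀK)⁻¹·Kᵀ·(x' − x̄) = [12]
z = y + H·x̄ = [12] + [-13] = [-1]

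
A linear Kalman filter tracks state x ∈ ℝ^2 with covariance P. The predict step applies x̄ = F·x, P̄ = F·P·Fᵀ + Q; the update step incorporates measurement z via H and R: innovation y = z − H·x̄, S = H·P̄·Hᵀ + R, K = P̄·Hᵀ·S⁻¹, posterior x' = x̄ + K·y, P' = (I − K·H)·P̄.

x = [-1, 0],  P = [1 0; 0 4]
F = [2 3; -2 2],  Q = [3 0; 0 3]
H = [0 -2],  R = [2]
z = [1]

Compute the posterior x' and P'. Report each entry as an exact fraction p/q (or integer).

x' = [-194/47, -21/47]
P' = [1221/47 20/47; 20/47 23/47]

x̄ = F·x = [-2, 2]
P̄ = F·P·Fᵀ + Q = [43 20; 20 23]
y = z − H·x̄ = [5]
S = H·P̄·Hᵀ + R = [94]
K = P̄·Hᵀ·S⁻¹ = [-20/47; -23/47]
x' = x̄ + K·y = [-194/47, -21/47]
P' = (I − K·H)·P̄ = [1221/47 20/47; 20/47 23/47]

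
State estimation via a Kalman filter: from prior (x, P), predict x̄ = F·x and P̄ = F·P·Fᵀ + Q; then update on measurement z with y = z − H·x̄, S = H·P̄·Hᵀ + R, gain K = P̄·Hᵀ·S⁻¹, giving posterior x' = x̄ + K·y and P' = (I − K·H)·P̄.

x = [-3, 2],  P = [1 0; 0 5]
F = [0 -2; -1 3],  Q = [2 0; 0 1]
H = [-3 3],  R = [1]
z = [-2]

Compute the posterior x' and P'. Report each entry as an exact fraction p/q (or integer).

x' = [874/581, 141/166]
P' = [614/581 84/83; 84/83 179/166]

x̄ = F·x = [-4, 9]
P̄ = F·P·Fᵀ + Q = [22 -30; -30 47]
y = z − H·x̄ = [-41]
S = H·P̄·Hᵀ + R = [1162]
K = P̄·Hᵀ·S⁻¹ = [-78/581; 33/166]
x' = x̄ + K·y = [874/581, 141/166]
P' = (I − K·H)·P̄ = [614/581 84/83; 84/83 179/166]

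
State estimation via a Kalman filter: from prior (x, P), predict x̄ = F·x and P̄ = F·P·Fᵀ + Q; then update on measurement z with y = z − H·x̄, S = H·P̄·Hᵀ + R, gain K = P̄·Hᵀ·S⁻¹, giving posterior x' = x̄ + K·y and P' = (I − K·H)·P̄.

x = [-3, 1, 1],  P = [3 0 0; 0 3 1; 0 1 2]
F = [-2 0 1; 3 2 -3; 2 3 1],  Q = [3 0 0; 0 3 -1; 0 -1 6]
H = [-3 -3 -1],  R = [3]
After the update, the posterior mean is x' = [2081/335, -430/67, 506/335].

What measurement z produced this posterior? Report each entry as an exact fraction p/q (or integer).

z = [-1]

x̄ = F·x = [7, -10, -2]
P̄ = F·P·Fᵀ + Q = [17 -22 -7; -22 48 22; -7 22 53]
S = H·P̄·Hᵀ + R = [335]
K = P̄·Hᵀ·S⁻¹ = [22/335; -20/67; -98/335]
x' − x̄ = [-264/335, 240/67, 1176/335] = K·y
y = (KᵀK)⁻¹·Kᵀ·(x' − x̄) = [-12]
z = y + H·x̄ = [-12] + [11] = [-1]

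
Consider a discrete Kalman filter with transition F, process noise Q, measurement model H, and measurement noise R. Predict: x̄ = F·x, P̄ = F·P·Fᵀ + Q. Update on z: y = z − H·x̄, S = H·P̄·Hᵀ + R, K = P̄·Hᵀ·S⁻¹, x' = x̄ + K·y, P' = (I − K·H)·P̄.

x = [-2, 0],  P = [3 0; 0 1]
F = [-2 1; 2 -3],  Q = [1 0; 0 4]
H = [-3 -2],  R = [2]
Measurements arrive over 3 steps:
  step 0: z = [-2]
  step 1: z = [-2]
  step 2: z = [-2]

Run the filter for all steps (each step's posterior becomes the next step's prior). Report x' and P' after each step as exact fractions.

step 0: x̄ = F·x = [4, -4]
step 0: P̄ = F·P·Fᵀ + Q = [14 -15; -15 25]
step 0: y = z − H·x̄ = [2]
step 0: S = H·P̄·Hᵀ + R = [48]
step 0: K = P̄·Hᵀ·S⁻¹ = [-1/4; -5/48]
step 0: x' = x̄ + K·y = [7/2, -101/24]
step 0: P' = (I − K·H)·P̄ = [11 -65/4; -65/4 1175/48]
step 1: x̄ = F·x = [-269/24, 157/8]
step 1: P̄ = F·P·Fᵀ + Q = [6455/48 -3959/16; -3959/16 7413/16]
step 1: y = z − H·x̄ = [29/8]
step 1: S = H·P̄·Hᵀ + R = [1541/16]
step 1: K = P̄·Hᵀ·S⁻¹ = [1463/1541; -2949/1541]
step 1: x' = x̄ + K·y = [-35906/4623, 19552/1541]
step 1: P' = (I − K·H)·P̄ = [220378/4623 -111652/1541; -111652/1541 170427/1541]
step 2: x̄ = F·x = [130468/4623, -247780/4623]
step 2: P̄ = F·P·Fᵀ + Q = [2737240/4623 -5095003/4623; -5095003/4623 9521005/4623]
step 2: y = z − H·x̄ = [-113402/4623]
step 2: S = H·P̄·Hᵀ + R = [1588390/4623]
step 2: K = P̄·Hᵀ·S⁻¹ = [989143/794195; -3757001/1588390]
step 2: x' = x̄ + K·y = [-1850262/794195, 3512887/794195]
step 2: P' = (I − K·H)·P̄ = [46959674/794195 -71428654/794195; -71428654/794195 218042963/1588390]

step 0: x' = [7/2, -101/24], P' = [11 -65/4; -65/4 1175/48]
step 1: x' = [-35906/4623, 19552/1541], P' = [220378/4623 -111652/1541; -111652/1541 170427/1541]
step 2: x' = [-1850262/794195, 3512887/794195], P' = [46959674/794195 -71428654/794195; -71428654/794195 218042963/1588390]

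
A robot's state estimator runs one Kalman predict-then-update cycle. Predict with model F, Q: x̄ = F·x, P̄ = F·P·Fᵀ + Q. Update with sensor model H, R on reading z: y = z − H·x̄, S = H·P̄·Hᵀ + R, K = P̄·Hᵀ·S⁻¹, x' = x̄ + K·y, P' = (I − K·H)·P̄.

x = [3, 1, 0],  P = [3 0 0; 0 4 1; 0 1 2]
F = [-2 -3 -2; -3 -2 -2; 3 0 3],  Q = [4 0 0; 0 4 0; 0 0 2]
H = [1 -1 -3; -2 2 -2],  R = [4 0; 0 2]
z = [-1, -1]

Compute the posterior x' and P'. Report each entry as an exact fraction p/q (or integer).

x̄ = F·x = [-9, -11, 9]
P̄ = F·P·Fᵀ + Q = [72 60 -39; 60 63 -45; -39 -45 47]
y = z − H·x̄ = [24, 21]
S = H·P̄·Hᵀ + R = [406 276; 276 298]
K = P̄·Hᵀ·S⁻¹ = [11769/22406 -3420/11203; 3210/11203 636/11203; -5487/22406 -1444/11203]
x' = x̄ + K·y = [-31419/11203, -32837/11203, 4659/11203]
P' = (I − K·H)·P̄ = [464391/22406 223746/11203 -10059/22406; 223746/11203 221013/11203 -3369/11203; -10059/22406 -3369/11203 6209/22406]

x' = [-31419/11203, -32837/11203, 4659/11203]
P' = [464391/22406 223746/11203 -10059/22406; 223746/11203 221013/11203 -3369/11203; -10059/22406 -3369/11203 6209/22406]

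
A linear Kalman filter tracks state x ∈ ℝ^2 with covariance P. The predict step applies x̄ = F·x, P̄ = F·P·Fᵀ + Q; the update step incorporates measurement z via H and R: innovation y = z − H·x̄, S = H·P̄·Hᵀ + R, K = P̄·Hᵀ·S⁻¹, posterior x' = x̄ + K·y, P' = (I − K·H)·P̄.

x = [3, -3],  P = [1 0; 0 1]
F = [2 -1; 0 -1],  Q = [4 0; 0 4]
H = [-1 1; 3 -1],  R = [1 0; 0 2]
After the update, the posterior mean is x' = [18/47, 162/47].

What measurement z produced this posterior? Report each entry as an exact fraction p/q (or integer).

x̄ = F·x = [9, 3]
P̄ = F·P·Fᵀ + Q = [9 1; 1 5]
S = H·P̄·Hᵀ + R = [13 -28; -28 82]
K = P̄·Hᵀ·S⁻¹ = [12/47 19/47; 136/141 43/141]
x' − x̄ = [-405/47, 21/47] = K·y
y = (KᵀK)⁻¹·Kᵀ·(x' − x̄) = [9, -27]
z = y + H·x̄ = [9, -27] + [-6, 24] = [3, -3]

z = [3, -3]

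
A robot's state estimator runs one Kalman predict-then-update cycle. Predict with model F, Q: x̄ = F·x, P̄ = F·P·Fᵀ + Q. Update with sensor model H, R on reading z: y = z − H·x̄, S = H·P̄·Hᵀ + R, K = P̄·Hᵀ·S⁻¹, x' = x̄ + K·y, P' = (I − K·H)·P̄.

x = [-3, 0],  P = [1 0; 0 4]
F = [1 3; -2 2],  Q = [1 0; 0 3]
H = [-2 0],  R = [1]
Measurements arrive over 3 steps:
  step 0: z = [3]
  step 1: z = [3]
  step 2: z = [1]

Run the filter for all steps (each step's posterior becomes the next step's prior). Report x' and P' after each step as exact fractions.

step 0: x' = [-77/51, 350/51], P' = [38/153 22/153; 22/153 1583/153]
step 1: x' = [-84501/58433, 210150/58433], P' = [14570/58433 9334/58433; 9334/58433 306679/58433]
step 2: x' = [-5232287/11614905, 47306098/11614905], P' = [2889118/11614905 1773598/11614905; 1773598/11614905 60090703/11614905]

step 0: x̄ = F·x = [-3, 6]
step 0: P̄ = F·P·Fᵀ + Q = [38 22; 22 23]
step 0: y = z − H·x̄ = [-3]
step 0: S = H·P̄·Hᵀ + R = [153]
step 0: K = P̄·Hᵀ·S⁻¹ = [-76/153; -44/153]
step 0: x' = x̄ + K·y = [-77/51, 350/51]
step 0: P' = (I − K·H)·P̄ = [38/153 22/153; 22/153 1583/153]
step 1: x̄ = F·x = [973/51, 854/51]
step 1: P̄ = F·P·Fᵀ + Q = [14570/153 9334/153; 9334/153 6767/153]
step 1: y = z − H·x̄ = [2099/51]
step 1: S = H·P̄·Hᵀ + R = [58433/153]
step 1: K = P̄·Hᵀ·S⁻¹ = [-29140/58433; -18668/58433]
step 1: x' = x̄ + K·y = [-84501/58433, 210150/58433]
step 1: P' = (I − K·H)·P̄ = [14570/58433 9334/58433; 9334/58433 306679/58433]
step 2: x̄ = F·x = [545949/58433, 589302/58433]
step 2: P̄ = F·P·Fᵀ + Q = [2889118/58433 1773598/58433; 1773598/58433 1385623/58433]
step 2: y = z − H·x̄ = [1150331/58433]
step 2: S = H·P̄·Hᵀ + R = [11614905/58433]
step 2: K = P̄·Hᵀ·S⁻¹ = [-5778236/11614905; -3547196/11614905]
step 2: x' = x̄ + K·y = [-5232287/11614905, 47306098/11614905]
step 2: P' = (I − K·H)·P̄ = [2889118/11614905 1773598/11614905; 1773598/11614905 60090703/11614905]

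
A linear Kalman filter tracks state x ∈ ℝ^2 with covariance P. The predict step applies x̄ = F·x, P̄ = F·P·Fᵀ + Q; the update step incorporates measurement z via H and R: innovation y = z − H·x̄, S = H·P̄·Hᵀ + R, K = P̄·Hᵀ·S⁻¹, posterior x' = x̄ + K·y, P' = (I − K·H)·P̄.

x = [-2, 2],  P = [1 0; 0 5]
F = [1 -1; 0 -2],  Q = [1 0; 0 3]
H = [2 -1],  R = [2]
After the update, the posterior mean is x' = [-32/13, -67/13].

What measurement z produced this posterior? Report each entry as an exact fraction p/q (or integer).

z = [1]

x̄ = F·x = [-4, -4]
P̄ = F·P·Fᵀ + Q = [7 10; 10 23]
S = H·P̄·Hᵀ + R = [13]
K = P̄·Hᵀ·S⁻¹ = [4/13; -3/13]
x' − x̄ = [20/13, -15/13] = K·y
y = (KᵀK)⁻¹·Kᵀ·(x' − x̄) = [5]
z = y + H·x̄ = [5] + [-4] = [1]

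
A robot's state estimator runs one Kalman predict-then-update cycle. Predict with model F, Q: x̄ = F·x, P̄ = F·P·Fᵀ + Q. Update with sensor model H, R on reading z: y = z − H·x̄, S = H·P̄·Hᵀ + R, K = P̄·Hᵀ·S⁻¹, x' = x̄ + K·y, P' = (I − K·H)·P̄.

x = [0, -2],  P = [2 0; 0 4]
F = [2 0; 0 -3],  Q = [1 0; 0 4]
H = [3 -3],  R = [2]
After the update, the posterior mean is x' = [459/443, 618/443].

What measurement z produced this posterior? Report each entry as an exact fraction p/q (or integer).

x̄ = F·x = [0, 6]
P̄ = F·P·Fᵀ + Q = [9 0; 0 40]
S = H·P̄·Hᵀ + R = [443]
K = P̄·Hᵀ·S⁻¹ = [27/443; -120/443]
x' − x̄ = [459/443, -2040/443] = K·y
y = (KᵀK)⁻¹·Kᵀ·(x' − x̄) = [17]
z = y + H·x̄ = [17] + [-18] = [-1]

z = [-1]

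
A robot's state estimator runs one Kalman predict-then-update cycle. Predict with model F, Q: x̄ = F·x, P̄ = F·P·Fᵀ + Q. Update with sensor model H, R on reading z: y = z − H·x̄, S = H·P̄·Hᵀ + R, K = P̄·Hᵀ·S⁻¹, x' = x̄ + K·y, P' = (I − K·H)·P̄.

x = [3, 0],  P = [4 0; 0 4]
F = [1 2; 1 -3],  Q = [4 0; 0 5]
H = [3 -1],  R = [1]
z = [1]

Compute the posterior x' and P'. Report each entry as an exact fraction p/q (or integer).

x' = [343/191, 1671/382]
P' = [352/191 1010/191; 1010/191 6165/382]

x̄ = F·x = [3, 3]
P̄ = F·P·Fᵀ + Q = [24 -20; -20 45]
y = z − H·x̄ = [-5]
S = H·P̄·Hᵀ + R = [382]
K = P̄·Hᵀ·S⁻¹ = [46/191; -105/382]
x' = x̄ + K·y = [343/191, 1671/382]
P' = (I − K·H)·P̄ = [352/191 1010/191; 1010/191 6165/382]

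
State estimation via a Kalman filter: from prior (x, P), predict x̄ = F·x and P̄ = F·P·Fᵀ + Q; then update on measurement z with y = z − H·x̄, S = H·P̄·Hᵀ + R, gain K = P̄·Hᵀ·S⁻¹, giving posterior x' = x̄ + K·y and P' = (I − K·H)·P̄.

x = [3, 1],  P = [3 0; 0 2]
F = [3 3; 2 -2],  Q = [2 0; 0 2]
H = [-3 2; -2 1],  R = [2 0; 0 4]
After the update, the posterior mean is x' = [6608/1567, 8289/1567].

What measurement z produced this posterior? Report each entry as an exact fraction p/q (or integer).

z = [-2, -3]

x̄ = F·x = [12, 4]
P̄ = F·P·Fᵀ + Q = [47 6; 6 22]
S = H·P̄·Hᵀ + R = [441 284; 284 190]
K = P̄·Hᵀ·S⁻¹ = [241/1567 -1086/1567; 1050/1567 -1487/1567]
x' − x̄ = [-12196/1567, 2021/1567] = K·y
y = (KᵀK)⁻¹·Kᵀ·(x' − x̄) = [26, 17]
z = y + H·x̄ = [26, 17] + [-28, -20] = [-2, -3]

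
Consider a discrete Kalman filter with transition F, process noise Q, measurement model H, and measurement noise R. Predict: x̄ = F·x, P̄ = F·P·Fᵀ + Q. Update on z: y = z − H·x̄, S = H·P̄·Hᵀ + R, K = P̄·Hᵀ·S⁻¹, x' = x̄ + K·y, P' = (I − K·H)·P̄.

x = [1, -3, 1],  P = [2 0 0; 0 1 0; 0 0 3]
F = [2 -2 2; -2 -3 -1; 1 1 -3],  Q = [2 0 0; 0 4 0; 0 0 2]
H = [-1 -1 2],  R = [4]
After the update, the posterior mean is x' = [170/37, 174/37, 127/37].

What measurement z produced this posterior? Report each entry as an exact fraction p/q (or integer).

x̄ = F·x = [10, 6, -5]
P̄ = F·P·Fᵀ + Q = [26 -8 -16; -8 24 2; -16 2 32]
S = H·P̄·Hᵀ + R = [222]
K = P̄·Hᵀ·S⁻¹ = [-25/111; -2/37; 13/37]
x' − x̄ = [-200/37, -48/37, 312/37] = K·y
y = (KᵀK)⁻¹·Kᵀ·(x' − x̄) = [24]
z = y + H·x̄ = [24] + [-26] = [-2]

z = [-2]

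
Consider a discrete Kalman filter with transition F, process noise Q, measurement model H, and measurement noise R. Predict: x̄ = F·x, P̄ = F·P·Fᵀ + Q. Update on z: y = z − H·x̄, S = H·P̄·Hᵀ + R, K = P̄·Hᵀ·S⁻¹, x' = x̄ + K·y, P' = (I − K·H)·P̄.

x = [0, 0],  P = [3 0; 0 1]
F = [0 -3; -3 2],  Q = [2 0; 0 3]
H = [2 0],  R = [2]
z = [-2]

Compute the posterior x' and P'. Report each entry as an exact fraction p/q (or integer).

x' = [-22/23, 12/23]
P' = [11/23 -6/23; -6/23 710/23]

x̄ = F·x = [0, 0]
P̄ = F·P·Fᵀ + Q = [11 -6; -6 34]
y = z − H·x̄ = [-2]
S = H·P̄·Hᵀ + R = [46]
K = P̄·Hᵀ·S⁻¹ = [11/23; -6/23]
x' = x̄ + K·y = [-22/23, 12/23]
P' = (I − K·H)·P̄ = [11/23 -6/23; -6/23 710/23]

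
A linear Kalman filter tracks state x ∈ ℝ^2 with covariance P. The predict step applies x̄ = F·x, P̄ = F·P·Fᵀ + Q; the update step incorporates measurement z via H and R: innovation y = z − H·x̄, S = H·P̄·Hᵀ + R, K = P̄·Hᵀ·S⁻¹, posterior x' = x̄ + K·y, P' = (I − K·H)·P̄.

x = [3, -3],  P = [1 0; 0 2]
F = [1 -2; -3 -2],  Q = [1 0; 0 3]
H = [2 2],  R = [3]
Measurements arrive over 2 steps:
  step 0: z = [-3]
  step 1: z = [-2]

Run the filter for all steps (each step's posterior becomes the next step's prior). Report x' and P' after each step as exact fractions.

step 0: x' = [1017/163, -1239/163], P' = [730/163 -685/163; -685/163 760/163]
step 1: x' = [57665/19577, -67987/19577], P' = [240055/19577 -225706/19577; -225706/19577 225673/19577]

step 0: x̄ = F·x = [9, -3]
step 0: P̄ = F·P·Fᵀ + Q = [10 5; 5 20]
step 0: y = z − H·x̄ = [-15]
step 0: S = H·P̄·Hᵀ + R = [163]
step 0: K = P̄·Hᵀ·S⁻¹ = [30/163; 50/163]
step 0: x' = x̄ + K·y = [1017/163, -1239/163]
step 0: P' = (I − K·H)·P̄ = [730/163 -685/163; -685/163 760/163]
step 1: x̄ = F·x = [3495/163, -573/163]
step 1: P̄ = F·P·Fᵀ + Q = [6673/163 -1890/163; -1890/163 1879/163]
step 1: y = z − H·x̄ = [-6170/163]
step 1: S = H·P̄·Hᵀ + R = [19577/163]
step 1: K = P̄·Hᵀ·S⁻¹ = [9566/19577; -22/19577]
step 1: x' = x̄ + K·y = [57665/19577, -67987/19577]
step 1: P' = (I − K·H)·P̄ = [240055/19577 -225706/19577; -225706/19577 225673/19577]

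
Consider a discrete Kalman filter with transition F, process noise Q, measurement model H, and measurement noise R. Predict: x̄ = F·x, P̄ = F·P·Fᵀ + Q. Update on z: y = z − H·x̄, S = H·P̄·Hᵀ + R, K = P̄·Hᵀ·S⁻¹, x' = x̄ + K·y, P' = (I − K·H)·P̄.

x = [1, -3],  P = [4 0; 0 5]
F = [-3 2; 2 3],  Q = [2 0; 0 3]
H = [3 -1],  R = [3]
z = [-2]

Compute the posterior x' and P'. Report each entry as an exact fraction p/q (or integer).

x' = [-279/79, -4699/553]
P' = [550/79 1578/79; 1578/79 33276/553]

x̄ = F·x = [-9, -7]
P̄ = F·P·Fᵀ + Q = [58 6; 6 64]
y = z − H·x̄ = [18]
S = H·P̄·Hᵀ + R = [553]
K = P̄·Hᵀ·S⁻¹ = [24/79; -46/553]
x' = x̄ + K·y = [-279/79, -4699/553]
P' = (I − K·H)·P̄ = [550/79 1578/79; 1578/79 33276/553]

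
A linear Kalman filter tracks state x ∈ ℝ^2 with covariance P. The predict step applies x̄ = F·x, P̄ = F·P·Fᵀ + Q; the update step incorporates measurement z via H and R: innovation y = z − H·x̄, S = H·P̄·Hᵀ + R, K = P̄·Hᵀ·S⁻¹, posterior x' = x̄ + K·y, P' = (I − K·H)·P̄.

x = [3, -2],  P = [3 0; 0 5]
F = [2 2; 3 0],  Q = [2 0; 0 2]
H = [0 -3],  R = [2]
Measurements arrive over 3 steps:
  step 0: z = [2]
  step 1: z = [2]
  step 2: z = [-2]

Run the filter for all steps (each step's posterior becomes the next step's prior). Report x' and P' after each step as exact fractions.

step 0: x̄ = F·x = [2, 9]
step 0: P̄ = F·P·Fᵀ + Q = [34 18; 18 29]
step 0: y = z − H·x̄ = [29]
step 0: S = H·P̄·Hᵀ + R = [263]
step 0: K = P̄·Hᵀ·S⁻¹ = [-54/263; -87/263]
step 0: x' = x̄ + K·y = [-1040/263, -156/263]
step 0: P' = (I − K·H)·P̄ = [6026/263 36/263; 36/263 58/263]
step 1: x̄ = F·x = [-2392/263, -3120/263]
step 1: P̄ = F·P·Fᵀ + Q = [25150/263 36372/263; 36372/263 54760/263]
step 1: y = z − H·x̄ = [-8834/263]
step 1: S = H·P̄·Hᵀ + R = [493366/263]
step 1: K = P̄·Hᵀ·S⁻¹ = [-54558/246683; -82140/246683]
step 1: x' = x̄ + K·y = [-411028/246683, -167400/246683]
step 1: P' = (I − K·H)·P̄ = [954094/246683 36372/246683; 36372/246683 54760/246683]
step 2: x̄ = F·x = [-1156856/246683, -1233084/246683]
step 2: P̄ = F·P·Fᵀ + Q = [4819758/246683 5942796/246683; 5942796/246683 9080212/246683]
step 2: y = z − H·x̄ = [-4192618/246683]
step 2: S = H·P̄·Hᵀ + R = [82215274/246683]
step 2: K = P̄·Hᵀ·S⁻¹ = [-8914194/41107637; -13620318/41107637]
step 2: x' = x̄ + K·y = [-41274860/41107637, 26007552/41107637]
step 2: P' = (I − K·H)·P̄ = [158921178/41107637 5942796/41107637; 5942796/41107637 9080212/41107637]

step 0: x' = [-1040/263, -156/263], P' = [6026/263 36/263; 36/263 58/263]
step 1: x' = [-411028/246683, -167400/246683], P' = [954094/246683 36372/246683; 36372/246683 54760/246683]
step 2: x' = [-41274860/41107637, 26007552/41107637], P' = [158921178/41107637 5942796/41107637; 5942796/41107637 9080212/41107637]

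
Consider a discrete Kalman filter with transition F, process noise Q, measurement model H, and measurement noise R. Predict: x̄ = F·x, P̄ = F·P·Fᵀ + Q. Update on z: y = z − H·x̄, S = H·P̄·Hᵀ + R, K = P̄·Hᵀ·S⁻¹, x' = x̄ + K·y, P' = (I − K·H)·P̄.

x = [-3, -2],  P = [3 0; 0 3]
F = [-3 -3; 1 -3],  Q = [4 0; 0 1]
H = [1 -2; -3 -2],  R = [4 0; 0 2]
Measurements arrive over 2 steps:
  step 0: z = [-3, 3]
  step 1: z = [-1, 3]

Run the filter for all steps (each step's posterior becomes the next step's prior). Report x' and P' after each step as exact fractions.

step 0: x' = [-309/229, 135/229], P' = [8960/24503 -7334/24503; -7334/24503 14065/24503]
step 1: x' = [-31398421/49061787, -22466743/49061787], P' = [16484096/49061787 -12936526/49061787; -12936526/49061787 25818935/49061787]

step 0: x̄ = F·x = [15, 3]
step 0: P̄ = F·P·Fᵀ + Q = [58 18; 18 31]
step 0: y = z − H·x̄ = [-12, 54]
step 0: S = H·P̄·Hᵀ + R = [114 22; 22 864]
step 0: K = P̄·Hᵀ·S⁻¹ = [5907/24503 -6106/24503; -8866/24503 -3064/24503]
step 0: x' = x̄ + K·y = [-309/229, 135/229]
step 0: P' = (I − K·H)·P̄ = [8960/24503 -7334/24503; -7334/24503 14065/24503]
step 1: x̄ = F·x = [522/229, -714/229]
step 1: P̄ = F·P·Fᵀ + Q = [173225/24503 55701/24503; 55701/24503 204052/24503]
step 1: y = z − H·x̄ = [-2179/229, 825/229]
step 1: S = H·P̄·Hᵀ + R = [864641/24503 519337/24503; 519337/24503 3092651/24503]
step 1: K = P̄·Hᵀ·S⁻¹ = [10589287/49061787 -11789618/49061787; -16143599/49061787 -6414146/49061787]
step 1: x' = x̄ + K·y = [-31398421/49061787, -22466743/49061787]
step 1: P' = (I − K·H)·P̄ = [16484096/49061787 -12936526/49061787; -12936526/49061787 25818935/49061787]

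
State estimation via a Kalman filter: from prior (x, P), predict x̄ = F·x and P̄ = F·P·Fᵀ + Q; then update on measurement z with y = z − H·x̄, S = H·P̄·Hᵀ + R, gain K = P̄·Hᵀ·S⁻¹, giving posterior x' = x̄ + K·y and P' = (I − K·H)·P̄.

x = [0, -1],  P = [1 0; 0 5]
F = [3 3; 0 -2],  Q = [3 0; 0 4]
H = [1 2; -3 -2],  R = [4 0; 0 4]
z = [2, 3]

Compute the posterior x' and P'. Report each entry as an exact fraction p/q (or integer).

x' = [-5319/2158, 2359/1079]
P' = [1986/1079 -1932/1079; -1932/1079 2388/1079]

x̄ = F·x = [-3, 2]
P̄ = F·P·Fᵀ + Q = [57 -30; -30 24]
y = z − H·x̄ = [1, -2]
S = H·P̄·Hᵀ + R = [37 -27; -27 253]
K = P̄·Hᵀ·S⁻¹ = [-939/2158 -1047/2158; 711/1079 255/1079]
x' = x̄ + K·y = [-5319/2158, 2359/1079]
P' = (I − K·H)·P̄ = [1986/1079 -1932/1079; -1932/1079 2388/1079]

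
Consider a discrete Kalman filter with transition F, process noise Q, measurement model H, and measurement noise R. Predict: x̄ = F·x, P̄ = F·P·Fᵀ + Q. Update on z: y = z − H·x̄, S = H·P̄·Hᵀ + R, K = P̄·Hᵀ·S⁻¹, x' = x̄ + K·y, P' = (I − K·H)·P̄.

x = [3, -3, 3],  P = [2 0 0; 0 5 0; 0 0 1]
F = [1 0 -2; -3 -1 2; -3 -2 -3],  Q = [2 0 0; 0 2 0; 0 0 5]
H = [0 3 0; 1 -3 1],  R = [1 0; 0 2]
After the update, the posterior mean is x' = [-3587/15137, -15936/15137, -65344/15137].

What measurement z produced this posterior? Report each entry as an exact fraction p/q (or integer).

x̄ = F·x = [-3, 0, -12]
P̄ = F·P·Fᵀ + Q = [8 -10 0; -10 29 22; 0 22 52]
S = H·P̄·Hᵀ + R = [262 -225; -225 251]
K = P̄·Hᵀ·S⁻¹ = [1020/15137 3206/15137; 4962/15137 -75/15137; 13416/15137 11182/15137]
x' − x̄ = [41824/15137, -15936/15137, 116300/15137] = K·y
y = (KᵀK)⁻¹·Kᵀ·(x' − x̄) = [-3, 14]
z = y + H·x̄ = [-3, 14] + [0, -15] = [-3, -1]

z = [-3, -1]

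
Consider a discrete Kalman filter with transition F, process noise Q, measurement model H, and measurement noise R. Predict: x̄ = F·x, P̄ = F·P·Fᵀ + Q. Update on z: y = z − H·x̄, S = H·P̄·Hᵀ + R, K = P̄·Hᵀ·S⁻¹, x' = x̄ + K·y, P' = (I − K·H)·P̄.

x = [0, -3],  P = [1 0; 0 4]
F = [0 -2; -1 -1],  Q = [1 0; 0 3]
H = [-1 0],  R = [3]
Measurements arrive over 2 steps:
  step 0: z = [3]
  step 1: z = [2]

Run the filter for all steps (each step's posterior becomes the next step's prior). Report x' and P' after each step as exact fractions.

step 0: x̄ = F·x = [6, 3]
step 0: P̄ = F·P·Fᵀ + Q = [17 8; 8 8]
step 0: y = z − H·x̄ = [9]
step 0: S = H·P̄·Hᵀ + R = [20]
step 0: K = P̄·Hᵀ·S⁻¹ = [-17/20; -2/5]
step 0: x' = x̄ + K·y = [-33/20, -3/5]
step 0: P' = (I − K·H)·P̄ = [51/20 6/5; 6/5 24/5]
step 1: x̄ = F·x = [6/5, 9/4]
step 1: P̄ = F·P·Fᵀ + Q = [101/5 12; 12 51/4]
step 1: y = z − H·x̄ = [16/5]
step 1: S = H·P̄·Hᵀ + R = [116/5]
step 1: K = P̄·Hᵀ·S⁻¹ = [-101/116; -15/29]
step 1: x' = x̄ + K·y = [-46/29, 69/116]
step 1: P' = (I − K·H)·P̄ = [303/116 45/29; 45/29 759/116]

step 0: x' = [-33/20, -3/5], P' = [51/20 6/5; 6/5 24/5]
step 1: x' = [-46/29, 69/116], P' = [303/116 45/29; 45/29 759/116]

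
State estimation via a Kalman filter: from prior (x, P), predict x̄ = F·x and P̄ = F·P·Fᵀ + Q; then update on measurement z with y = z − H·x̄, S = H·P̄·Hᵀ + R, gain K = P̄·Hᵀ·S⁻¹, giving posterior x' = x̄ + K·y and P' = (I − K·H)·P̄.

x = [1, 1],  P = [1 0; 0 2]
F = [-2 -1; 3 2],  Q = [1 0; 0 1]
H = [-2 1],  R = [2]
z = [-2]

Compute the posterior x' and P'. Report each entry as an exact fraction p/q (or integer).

x̄ = F·x = [-3, 5]
P̄ = F·P·Fᵀ + Q = [7 -10; -10 18]
y = z − H·x̄ = [-13]
S = H·P̄·Hᵀ + R = [88]
K = P̄·Hᵀ·S⁻¹ = [-3/11; 19/44]
x' = x̄ + K·y = [6/11, -27/44]
P' = (I − K·H)·P̄ = [5/11 4/11; 4/11 35/22]

x' = [6/11, -27/44]
P' = [5/11 4/11; 4/11 35/22]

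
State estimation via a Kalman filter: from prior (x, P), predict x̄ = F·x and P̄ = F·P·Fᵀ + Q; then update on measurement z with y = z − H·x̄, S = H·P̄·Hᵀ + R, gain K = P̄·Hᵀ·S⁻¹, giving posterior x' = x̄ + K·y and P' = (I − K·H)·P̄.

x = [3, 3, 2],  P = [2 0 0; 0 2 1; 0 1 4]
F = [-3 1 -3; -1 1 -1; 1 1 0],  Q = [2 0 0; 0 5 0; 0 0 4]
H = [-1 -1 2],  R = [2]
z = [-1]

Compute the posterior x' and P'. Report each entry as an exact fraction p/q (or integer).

x̄ = F·x = [-12, -2, 6]
P̄ = F·P·Fᵀ + Q = [52 16 -7; 16 11 -1; -7 -1 8]
y = z − H·x̄ = [-27]
S = H·P̄·Hᵀ + R = [161]
K = P̄·Hᵀ·S⁻¹ = [-82/161; -29/161; 24/161]
x' = x̄ + K·y = [282/161, 461/161, 318/161]
P' = (I − K·H)·P̄ = [1648/161 198/161 841/161; 198/161 930/161 535/161; 841/161 535/161 712/161]

x' = [282/161, 461/161, 318/161]
P' = [1648/161 198/161 841/161; 198/161 930/161 535/161; 841/161 535/161 712/161]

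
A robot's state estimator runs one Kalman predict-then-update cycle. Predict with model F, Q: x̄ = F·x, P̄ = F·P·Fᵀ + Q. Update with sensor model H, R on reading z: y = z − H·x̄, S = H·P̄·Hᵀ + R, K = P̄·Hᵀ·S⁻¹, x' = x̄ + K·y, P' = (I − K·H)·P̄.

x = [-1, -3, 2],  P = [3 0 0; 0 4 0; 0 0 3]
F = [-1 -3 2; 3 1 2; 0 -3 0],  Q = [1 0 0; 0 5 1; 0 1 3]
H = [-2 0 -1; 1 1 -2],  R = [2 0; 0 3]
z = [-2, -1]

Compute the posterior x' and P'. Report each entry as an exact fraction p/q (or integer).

x̄ = F·x = [14, -2, 9]
P̄ = F·P·Fᵀ + Q = [52 -9 36; -9 48 -11; 36 -11 39]
y = z − H·x̄ = [35, 5]
S = H·P̄·Hᵀ + R = [393 111; 111 141]
K = P̄·Hᵀ·S⁻¹ = [-5507/14364 1381/14364; -149/2394 1153/2394; -814/3591 -709/3591]
x' = x̄ + K·y = [3814/3591, -2119/1197, 284/3591]
P' = (I − K·H)·P̄ = [15997/14364 -8969/2394 -5245/3591; -8969/2394 8150/399 9118/1197; -5245/3591 9118/1197 12118/3591]

x' = [3814/3591, -2119/1197, 284/3591]
P' = [15997/14364 -8969/2394 -5245/3591; -8969/2394 8150/399 9118/1197; -5245/3591 9118/1197 12118/3591]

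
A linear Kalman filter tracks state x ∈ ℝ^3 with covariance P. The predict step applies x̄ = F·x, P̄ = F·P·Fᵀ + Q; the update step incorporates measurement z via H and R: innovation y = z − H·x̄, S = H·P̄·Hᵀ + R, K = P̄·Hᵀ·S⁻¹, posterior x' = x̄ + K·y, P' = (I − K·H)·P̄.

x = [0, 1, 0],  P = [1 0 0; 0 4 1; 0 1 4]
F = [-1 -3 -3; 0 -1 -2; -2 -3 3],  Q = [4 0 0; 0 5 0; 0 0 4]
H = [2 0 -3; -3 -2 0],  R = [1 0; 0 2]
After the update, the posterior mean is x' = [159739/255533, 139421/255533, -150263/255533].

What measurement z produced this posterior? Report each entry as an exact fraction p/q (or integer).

z = [3, -3]

x̄ = F·x = [-3, -1, -3]
P̄ = F·P·Fᵀ + Q = [95 45 2; 45 29 -9; 2 -9 62]
S = H·P̄·Hᵀ + R = [915 -786; -786 1513]
K = P̄·Hᵀ·S⁻¹ = [-16358/766599 -66167/255533; 8441/255533 -28211/255533; -265934/766599 -44024/255533]
x' − x̄ = [926338/255533, 394954/255533, 616336/255533] = K·y
y = (KᵀK)⁻¹·Kᵀ·(x' − x̄) = [0, -14]
z = y + H·x̄ = [0, -14] + [3, 11] = [3, -3]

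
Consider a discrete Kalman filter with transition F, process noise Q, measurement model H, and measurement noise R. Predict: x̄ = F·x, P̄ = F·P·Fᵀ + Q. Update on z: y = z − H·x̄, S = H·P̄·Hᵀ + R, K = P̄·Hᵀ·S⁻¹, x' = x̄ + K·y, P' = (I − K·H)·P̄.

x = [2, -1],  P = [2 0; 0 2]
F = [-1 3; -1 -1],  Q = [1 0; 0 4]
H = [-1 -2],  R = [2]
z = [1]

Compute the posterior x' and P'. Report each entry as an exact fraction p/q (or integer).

x̄ = F·x = [-5, -1]
P̄ = F·P·Fᵀ + Q = [21 -4; -4 8]
y = z − H·x̄ = [-6]
S = H·P̄·Hᵀ + R = [39]
K = P̄·Hᵀ·S⁻¹ = [-1/3; -4/13]
x' = x̄ + K·y = [-3, 11/13]
P' = (I − K·H)·P̄ = [50/3 -8; -8 56/13]

x' = [-3, 11/13]
P' = [50/3 -8; -8 56/13]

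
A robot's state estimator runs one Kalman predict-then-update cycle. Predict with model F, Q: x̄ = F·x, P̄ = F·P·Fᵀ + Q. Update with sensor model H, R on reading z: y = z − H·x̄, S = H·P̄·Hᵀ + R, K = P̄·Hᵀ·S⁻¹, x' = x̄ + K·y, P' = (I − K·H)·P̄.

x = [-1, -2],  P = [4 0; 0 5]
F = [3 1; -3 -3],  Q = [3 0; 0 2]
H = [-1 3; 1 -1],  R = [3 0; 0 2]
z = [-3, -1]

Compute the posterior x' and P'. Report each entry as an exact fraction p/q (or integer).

x̄ = F·x = [-5, 9]
P̄ = F·P·Fᵀ + Q = [44 -51; -51 83]
y = z − H·x̄ = [-35, 13]
S = H·P̄·Hᵀ + R = [1100 -497; -497 231]
K = P̄·Hᵀ·S⁻¹ = [244/1013 6591/7091; 386/1013 1700/7091]
x' = x̄ + K·y = [-9552/7091, -8651/7091]
P' = (I − K·H)·P̄ = [22335/7091 9153/7091; 9153/7091 5753/7091]

x' = [-9552/7091, -8651/7091]
P' = [22335/7091 9153/7091; 9153/7091 5753/7091]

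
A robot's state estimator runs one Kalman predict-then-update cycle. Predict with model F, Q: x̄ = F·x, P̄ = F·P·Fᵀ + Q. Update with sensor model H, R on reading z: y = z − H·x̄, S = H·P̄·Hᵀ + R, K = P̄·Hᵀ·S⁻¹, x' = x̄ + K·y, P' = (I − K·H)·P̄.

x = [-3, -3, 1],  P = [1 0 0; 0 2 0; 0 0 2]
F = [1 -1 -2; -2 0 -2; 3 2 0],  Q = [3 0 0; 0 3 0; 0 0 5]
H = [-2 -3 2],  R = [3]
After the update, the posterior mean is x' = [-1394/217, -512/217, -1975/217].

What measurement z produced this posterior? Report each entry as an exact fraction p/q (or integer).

z = [2]

x̄ = F·x = [-2, 4, -15]
P̄ = F·P·Fᵀ + Q = [14 6 -1; 6 15 -6; -1 -6 22]
S = H·P̄·Hᵀ + R = [434]
K = P̄·Hᵀ·S⁻¹ = [-24/217; -69/434; 32/217]
x' − x̄ = [-960/217, -1380/217, 1280/217] = K·y
y = (KᵀK)⁻¹·Kᵀ·(x' − x̄) = [40]
z = y + H·x̄ = [40] + [-38] = [2]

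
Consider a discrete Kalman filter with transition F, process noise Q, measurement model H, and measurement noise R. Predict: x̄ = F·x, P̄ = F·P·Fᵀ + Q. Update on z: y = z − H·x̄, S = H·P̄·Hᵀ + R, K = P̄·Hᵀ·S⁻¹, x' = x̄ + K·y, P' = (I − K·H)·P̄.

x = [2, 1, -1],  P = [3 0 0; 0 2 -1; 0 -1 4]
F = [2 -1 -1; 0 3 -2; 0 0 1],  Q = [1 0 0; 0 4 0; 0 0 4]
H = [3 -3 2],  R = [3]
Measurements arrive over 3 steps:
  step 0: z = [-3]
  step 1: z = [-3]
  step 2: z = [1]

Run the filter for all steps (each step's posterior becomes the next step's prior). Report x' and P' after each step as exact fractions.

step 0: x' = [349/85, 1537/340, -15/17], P' = [1283/85 1977/170 -87/17; 1977/170 7431/680 -24/17; -87/17 -24/17 96/17]
step 1: x' = [-44921/43342, 7533/21671, 10506/21671], P' = [702300/21671 2223447/86684 -451071/43342; 2223447/86684 498710/21671 -202845/43342; -451071/43342 -202845/43342 187602/21671]
step 2: x' = [-26455205/5442128, -6251121/1360532, 4824283/5442128], P' = [961376305/21768512 187204305/5442128 -325961871/21768512; 187204305/5442128 40321265/1360532 -43128807/5442128; -325961871/21768512 -43128807/5442128 231632817/21768512]

step 0: x̄ = F·x = [4, 5, -1]
step 0: P̄ = F·P·Fᵀ + Q = [17 3 -3; 3 50 -11; -3 -11 8]
step 0: y = z − H·x̄ = [2]
step 0: S = H·P̄·Hᵀ + R = [680]
step 0: K = P̄·Hᵀ·S⁻¹ = [9/170; -163/680; 1/17]
step 0: x' = x̄ + K·y = [349/85, 1537/340, -15/17]
step 0: P' = (I − K·H)·P̄ = [1283/85 1977/170 -87/17; 1977/170 7431/680 -24/17; -87/17 -24/17 96/17]
step 1: x̄ = F·x = [311/68, 5211/340, -15/17]
step 1: P̄ = F·P·Fᵀ + Q = [6675/136 9543/136 -246/17; 9543/136 96479/680 -264/17; -246/17 -264/17 164/17]
step 1: y = z − H·x̄ = [2637/85]
step 1: S = H·P̄·Hᵀ + R = [43342/85]
step 1: K = P̄·Hᵀ·S⁻¹ = [-15675/86684; -41853/86684; 955/21671]
step 1: x' = x̄ + K·y = [-44921/43342, 7533/21671, 10506/21671]
step 1: P' = (I − K·H)·P̄ = [702300/21671 2223447/86684 -451071/43342; 2223447/86684 498710/21671 -202845/43342; -451071/43342 -202845/43342 187602/21671]
step 2: x̄ = F·x = [-62960/21671, 1587/21671, 10506/21671]
step 2: P̄ = F·P·Fᵀ + Q = [1993033/21671 3217809/21671 -1074501/43342; 3217809/21671 6542552/21671 -1358943/43342; -1074501/43342 -1358943/43342 274286/21671]
step 2: y = z − H·x̄ = [194300/21671]
step 2: S = H·P̄·Hᵀ + R = [21768512/21671]
step 2: K = P̄·Hᵀ·S⁻¹ = [-4748829/21768512; -2833293/5442128; 975235/21768512]
step 2: x' = x̄ + K·y = [-26455205/5442128, -6251121/1360532, 4824283/5442128]
step 2: P' = (I − K·H)·P̄ = [961376305/21768512 187204305/5442128 -325961871/21768512; 187204305/5442128 40321265/1360532 -43128807/5442128; -325961871/21768512 -43128807/5442128 231632817/21768512]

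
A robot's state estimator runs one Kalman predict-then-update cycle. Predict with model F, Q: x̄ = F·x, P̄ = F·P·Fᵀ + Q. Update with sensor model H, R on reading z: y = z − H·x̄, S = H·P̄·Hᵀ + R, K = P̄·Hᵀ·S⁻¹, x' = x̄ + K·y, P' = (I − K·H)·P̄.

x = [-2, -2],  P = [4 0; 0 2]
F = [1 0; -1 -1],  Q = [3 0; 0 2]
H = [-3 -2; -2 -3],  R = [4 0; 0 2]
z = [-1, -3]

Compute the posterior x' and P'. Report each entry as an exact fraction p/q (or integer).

x' = [-643/655, 1156/655]
P' = [908/655 -736/655; -736/655 712/655]

x̄ = F·x = [-2, 4]
P̄ = F·P·Fᵀ + Q = [7 -4; -4 8]
y = z − H·x̄ = [1, 5]
S = H·P̄·Hᵀ + R = [51 38; 38 54]
K = P̄·Hᵀ·S⁻¹ = [-313/655 196/655; 196/655 -332/655]
x' = x̄ + K·y = [-643/655, 1156/655]
P' = (I − K·H)·P̄ = [908/655 -736/655; -736/655 712/655]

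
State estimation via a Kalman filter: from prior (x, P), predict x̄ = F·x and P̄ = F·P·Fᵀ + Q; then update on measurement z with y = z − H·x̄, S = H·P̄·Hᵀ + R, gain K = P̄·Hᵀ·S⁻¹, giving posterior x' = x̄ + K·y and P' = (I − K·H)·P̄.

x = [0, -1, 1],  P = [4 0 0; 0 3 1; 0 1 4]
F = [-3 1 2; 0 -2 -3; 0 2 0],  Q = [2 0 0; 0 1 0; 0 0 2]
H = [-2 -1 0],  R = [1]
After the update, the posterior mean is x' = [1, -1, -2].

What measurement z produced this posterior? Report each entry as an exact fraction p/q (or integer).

x̄ = F·x = [1, -1, -2]
P̄ = F·P·Fᵀ + Q = [61 -37 10; -37 61 -18; 10 -18 14]
S = H·P̄·Hᵀ + R = [158]
K = P̄·Hᵀ·S⁻¹ = [-85/158; 13/158; -1/79]
x' − x̄ = [0, 0, 0] = K·y
y = (KᵀK)⁻¹·Kᵀ·(x' − x̄) = [0]
z = y + H·x̄ = [0] + [-1] = [-1]

z = [-1]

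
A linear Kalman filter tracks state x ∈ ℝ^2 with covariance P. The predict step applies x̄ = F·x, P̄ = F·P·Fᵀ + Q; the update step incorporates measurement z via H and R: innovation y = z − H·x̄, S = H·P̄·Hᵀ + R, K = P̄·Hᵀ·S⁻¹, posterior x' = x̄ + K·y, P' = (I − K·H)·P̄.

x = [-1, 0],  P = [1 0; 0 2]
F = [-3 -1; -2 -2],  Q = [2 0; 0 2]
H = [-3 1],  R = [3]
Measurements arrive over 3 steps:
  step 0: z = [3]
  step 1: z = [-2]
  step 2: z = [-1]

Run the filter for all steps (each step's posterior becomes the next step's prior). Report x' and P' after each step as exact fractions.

step 0: x̄ = F·x = [3, 2]
step 0: P̄ = F·P·Fᵀ + Q = [13 10; 10 14]
step 0: y = z − H·x̄ = [10]
step 0: S = H·P̄·Hᵀ + R = [74]
step 0: K = P̄·Hᵀ·S⁻¹ = [-29/74; -8/37]
step 0: x' = x̄ + K·y = [-34/37, -6/37]
step 0: P' = (I − K·H)·P̄ = [121/74 138/37; 138/37 390/37]
step 1: x̄ = F·x = [108/37, 80/37]
step 1: P̄ = F·P·Fᵀ + Q = [3673/74 2247/37; 2247/37 2980/37]
step 1: y = z − H·x̄ = [170/37]
step 1: S = H·P̄·Hᵀ + R = [12275/74]
step 1: K = P̄·Hᵀ·S⁻¹ = [-261/491; -7522/12275]
step 1: x' = x̄ + K·y = [234/491, -1604/2455]
step 1: P' = (I − K·H)·P̄ = [1357/491 3288/491; 3288/491 224034/12275]
step 2: x̄ = F·x = [-1906/2455, 868/2455]
step 2: P̄ = F·P·Fᵀ + Q = [1047109/12275 1309218/12275; 1309218/12275 1713986/12275]
step 2: y = z − H·x̄ = [-9041/2455]
step 2: S = H·P̄·Hᵀ + R = [3319484/12275]
step 2: K = P̄·Hᵀ·S⁻¹ = [-1832109/3319484; -553417/829871]
step 2: x' = x̄ + K·y = [4169923/3319484, 2331475/829871]
step 2: P' = (I − K·H)·P̄ = [9713905/3319484 5911347/829871; 5911347/829871 16073790/829871]

step 0: x' = [-34/37, -6/37], P' = [121/74 138/37; 138/37 390/37]
step 1: x' = [234/491, -1604/2455], P' = [1357/491 3288/491; 3288/491 224034/12275]
step 2: x' = [4169923/3319484, 2331475/829871], P' = [9713905/3319484 5911347/829871; 5911347/829871 16073790/829871]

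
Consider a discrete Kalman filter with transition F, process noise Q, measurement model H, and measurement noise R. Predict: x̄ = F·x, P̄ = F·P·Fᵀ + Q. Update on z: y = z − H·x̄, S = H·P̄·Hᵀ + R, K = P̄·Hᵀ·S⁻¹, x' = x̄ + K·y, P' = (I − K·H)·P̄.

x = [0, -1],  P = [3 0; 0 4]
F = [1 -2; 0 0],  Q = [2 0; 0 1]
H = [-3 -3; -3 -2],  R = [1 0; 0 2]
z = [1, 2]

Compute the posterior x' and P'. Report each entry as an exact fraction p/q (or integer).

x̄ = F·x = [2, 0]
P̄ = F·P·Fᵀ + Q = [21 0; 0 1]
y = z − H·x̄ = [7, 8]
S = H·P̄·Hᵀ + R = [199 195; 195 195]
K = P̄·Hᵀ·S⁻¹ = [0 -21/65; -1/4 187/780]
x' = x̄ + K·y = [-38/65, 131/780]
P' = (I − K·H)·P̄ = [42/65 -42/65; -42/65 569/780]

x' = [-38/65, 131/780]
P' = [42/65 -42/65; -42/65 569/780]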